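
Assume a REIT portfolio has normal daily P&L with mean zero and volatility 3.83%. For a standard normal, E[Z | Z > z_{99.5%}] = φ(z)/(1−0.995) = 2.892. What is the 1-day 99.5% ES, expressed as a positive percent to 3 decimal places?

11.076%

ES = 3.83% × 2.892 = 11.076%.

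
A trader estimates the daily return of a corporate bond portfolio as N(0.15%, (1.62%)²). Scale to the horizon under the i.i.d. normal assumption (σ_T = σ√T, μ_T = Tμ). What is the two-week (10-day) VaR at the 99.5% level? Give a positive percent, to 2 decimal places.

11.70%

At 99.5%, z = 2.576.
σ_{10d} = 1.62% × √10 = 5.123%; μ_{10d} = 10 × 0.15% = 1.500%.
VaR = −(1.500%) + 2.576 × 5.123% = 11.697%.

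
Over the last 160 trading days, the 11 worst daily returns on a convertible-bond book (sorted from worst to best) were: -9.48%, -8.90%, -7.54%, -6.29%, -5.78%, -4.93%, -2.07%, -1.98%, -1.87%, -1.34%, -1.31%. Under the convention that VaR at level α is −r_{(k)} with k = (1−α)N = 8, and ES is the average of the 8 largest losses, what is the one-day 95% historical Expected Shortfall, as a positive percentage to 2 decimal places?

The 8 worst returns sum to -46.97%.
ES = −(-46.97%) / 8 = 5.87125% ≈ 5.87%.

5.87%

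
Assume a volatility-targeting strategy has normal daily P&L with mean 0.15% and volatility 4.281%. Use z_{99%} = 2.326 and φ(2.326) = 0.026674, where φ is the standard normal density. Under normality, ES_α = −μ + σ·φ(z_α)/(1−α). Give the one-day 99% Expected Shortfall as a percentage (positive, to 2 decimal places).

Tail multiplier: φ(z)/(1−α) = 0.026674 / 0.01 = 2.667.
ES = −(0.15%) + 4.281% × 2.667 = 11.267%.

11.27%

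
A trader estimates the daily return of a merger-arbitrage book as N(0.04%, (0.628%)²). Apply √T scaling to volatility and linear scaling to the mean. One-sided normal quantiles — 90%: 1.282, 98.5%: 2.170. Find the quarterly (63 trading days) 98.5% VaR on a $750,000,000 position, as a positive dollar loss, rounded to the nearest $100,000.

$62,200,000

σ_{63d} = 0.628% × √63 = 4.985%; μ_{63d} = 63 × 0.04% = 2.520%.
VaR = −(2.520%) + 2.170 × 4.985% = 8.297%.
On $750,000,000: 0.08297 × $750,000,000 = $62,227,500.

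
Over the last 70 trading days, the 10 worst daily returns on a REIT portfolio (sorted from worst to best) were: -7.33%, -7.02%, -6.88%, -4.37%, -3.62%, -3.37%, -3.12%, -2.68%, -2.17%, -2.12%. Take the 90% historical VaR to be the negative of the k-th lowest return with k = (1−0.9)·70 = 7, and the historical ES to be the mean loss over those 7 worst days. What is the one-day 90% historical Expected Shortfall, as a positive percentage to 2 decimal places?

The 7 worst returns sum to -35.71%.
ES = −(-35.71%) / 7 = 5.1014…% ≈ 5.10%.

5.10%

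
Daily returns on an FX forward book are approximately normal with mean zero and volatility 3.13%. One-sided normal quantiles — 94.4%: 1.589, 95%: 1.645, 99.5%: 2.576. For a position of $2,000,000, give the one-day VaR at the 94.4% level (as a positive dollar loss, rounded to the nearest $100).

VaR = z·σ = 1.589 × 3.13% = 4.974%.
On $2,000,000: 0.04974 × $2,000,000 = $99,480.

$99,500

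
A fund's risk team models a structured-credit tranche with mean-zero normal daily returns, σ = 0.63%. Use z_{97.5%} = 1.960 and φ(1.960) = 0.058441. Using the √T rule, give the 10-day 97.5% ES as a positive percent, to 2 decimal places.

σ_{10d} = 0.63% × √10 = 1.992%.
ES multiplier = φ(z)/(1−α) = 0.058441/0.025 = 2.338.
ES = 1.992% × 2.338 = 4.657%.

4.66%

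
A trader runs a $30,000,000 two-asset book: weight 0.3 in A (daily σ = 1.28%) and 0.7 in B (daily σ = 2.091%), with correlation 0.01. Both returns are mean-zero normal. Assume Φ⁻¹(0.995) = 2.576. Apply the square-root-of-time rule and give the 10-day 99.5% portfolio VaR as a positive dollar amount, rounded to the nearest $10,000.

$3,710,000

σ_p = √(0.3²·1.28² + 0.7²·2.091² + 2·0.01·0.3·0.7·1.28·2.091) = 1.517%.
σ_{10d} = 1.517% × √10 = 4.797%.
VaR = 2.576 × 4.797% = 12.357%; on $30,000,000 that is $3,707,100.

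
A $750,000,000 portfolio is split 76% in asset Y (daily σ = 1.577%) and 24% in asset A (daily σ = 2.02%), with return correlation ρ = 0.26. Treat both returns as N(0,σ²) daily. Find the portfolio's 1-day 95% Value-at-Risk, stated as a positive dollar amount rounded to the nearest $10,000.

$17,330,000

σ_p² = 0.76²·1.577² + 0.24²·2.02² + 2·0.26·0.76·0.24·1.577·2.02 = 1.9736 (%²).
σ_p = √1.9736 = 1.405%.
At 95%, z = 1.645.
VaR = 1.645 × 1.405% = 2.311%; on $750,000,000 that is $17,332,500.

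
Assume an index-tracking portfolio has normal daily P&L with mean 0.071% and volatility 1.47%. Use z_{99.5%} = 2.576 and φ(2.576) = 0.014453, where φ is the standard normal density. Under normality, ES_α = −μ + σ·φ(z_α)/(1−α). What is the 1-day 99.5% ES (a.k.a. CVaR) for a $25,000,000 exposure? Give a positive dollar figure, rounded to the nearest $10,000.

$1,040,000

Tail multiplier: φ(z)/(1−α) = 0.014453 / 0.005 = 2.891.
ES = −(0.071%) + 1.47% × 2.891 = 4.179%.
On $25,000,000: 0.04179 × $25,000,000 = $1,044,750.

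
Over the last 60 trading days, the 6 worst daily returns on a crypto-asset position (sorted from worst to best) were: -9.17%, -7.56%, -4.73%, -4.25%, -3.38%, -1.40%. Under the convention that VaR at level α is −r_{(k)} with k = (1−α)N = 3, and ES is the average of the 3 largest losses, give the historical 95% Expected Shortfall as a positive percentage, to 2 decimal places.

The 3 worst returns sum to -21.46%.
ES = −(-21.46%) / 3 = 7.1533…% ≈ 7.15%.

7.15%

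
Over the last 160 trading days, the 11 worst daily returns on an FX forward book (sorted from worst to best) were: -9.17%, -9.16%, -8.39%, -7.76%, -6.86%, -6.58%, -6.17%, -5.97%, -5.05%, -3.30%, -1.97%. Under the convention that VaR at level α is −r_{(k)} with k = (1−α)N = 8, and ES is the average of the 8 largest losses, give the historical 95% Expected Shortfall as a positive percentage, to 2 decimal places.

The 8 worst returns sum to -60.06%.
ES = −(-60.06%) / 8 = 7.5075% ≈ 7.51%.

7.51%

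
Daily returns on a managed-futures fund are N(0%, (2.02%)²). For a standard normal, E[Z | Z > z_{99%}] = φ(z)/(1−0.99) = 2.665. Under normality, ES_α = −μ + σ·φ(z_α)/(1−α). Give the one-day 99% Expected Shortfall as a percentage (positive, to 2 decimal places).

ES = 2.02% × 2.665 = 5.383%.

5.38%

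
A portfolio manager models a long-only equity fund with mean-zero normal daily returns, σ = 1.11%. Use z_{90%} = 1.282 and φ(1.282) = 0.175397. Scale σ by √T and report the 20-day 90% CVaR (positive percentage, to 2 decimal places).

σ_{20d} = 1.11% × √20 = 4.964%.
ES multiplier = φ(z)/(1−α) = 0.175397/0.1 = 1.754.
ES = 4.964% × 1.754 = 8.707%.

8.71%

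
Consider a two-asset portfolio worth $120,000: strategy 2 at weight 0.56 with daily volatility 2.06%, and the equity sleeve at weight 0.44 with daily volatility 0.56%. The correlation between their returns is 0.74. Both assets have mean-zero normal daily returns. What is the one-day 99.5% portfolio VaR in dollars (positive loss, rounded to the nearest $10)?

σ_p² = 0.56²·2.06² + 0.44²·0.56² + 2·0.74·0.56·0.44·2.06·0.56 = 1.8122 (%²).
σ_p = √1.8122 = 1.346%.
At 99.5%, z = 2.576.
VaR = 2.576 × 1.346% = 3.467%; on $120,000 that is $4,160.

$4,160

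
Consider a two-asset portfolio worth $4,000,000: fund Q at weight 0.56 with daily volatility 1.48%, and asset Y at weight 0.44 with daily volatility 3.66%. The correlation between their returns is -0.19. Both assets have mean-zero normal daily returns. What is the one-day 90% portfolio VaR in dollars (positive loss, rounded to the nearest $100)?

σ_p² = 0.56²·1.48² + 0.44²·3.66² + 2·-0.19·0.56·0.44·1.48·3.66 = 2.7731 (%²).
σ_p = √2.7731 = 1.665%.
At 90%, z = 1.282.
VaR = 1.282 × 1.665% = 2.135%; on $4,000,000 that is $85,400.

$85,400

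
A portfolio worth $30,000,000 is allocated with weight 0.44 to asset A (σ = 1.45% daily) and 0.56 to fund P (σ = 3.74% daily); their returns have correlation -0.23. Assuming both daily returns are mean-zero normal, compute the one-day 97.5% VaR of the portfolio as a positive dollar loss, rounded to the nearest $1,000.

$1,202,000

σ_p² = 0.44²·1.45² + 0.56²·3.74² + 2·-0.23·0.44·0.56·1.45·3.74 = 4.1789 (%²).
σ_p = √4.1789 = 2.044%.
At 97.5%, z = 1.960.
VaR = 1.960 × 2.044% = 4.006%; on $30,000,000 that is $1,201,800.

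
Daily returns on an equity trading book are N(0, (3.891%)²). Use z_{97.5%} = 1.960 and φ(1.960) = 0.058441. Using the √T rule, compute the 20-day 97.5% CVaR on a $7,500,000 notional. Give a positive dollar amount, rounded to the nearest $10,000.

$3,050,000

σ_{20d} = 3.891% × √20 = 17.401%.
ES multiplier = φ(z)/(1−α) = 0.058441/0.025 = 2.338.
ES = 17.401% × 2.338 = 40.684%; on $7,500,000: $3,051,300.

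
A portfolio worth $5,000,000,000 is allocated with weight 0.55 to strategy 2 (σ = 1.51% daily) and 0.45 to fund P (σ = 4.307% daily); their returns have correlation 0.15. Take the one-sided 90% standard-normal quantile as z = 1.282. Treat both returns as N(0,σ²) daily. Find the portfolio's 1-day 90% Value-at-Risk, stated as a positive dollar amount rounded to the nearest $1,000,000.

$142,000,000

σ_p² = 0.55²·1.51² + 0.45²·4.307² + 2·0.15·0.55·0.45·1.51·4.307 = 4.9290 (%²).
σ_p = √4.9290 = 2.220%.
VaR = 1.282 × 2.220% = 2.846%; on $5,000,000,000 that is $142,300,000.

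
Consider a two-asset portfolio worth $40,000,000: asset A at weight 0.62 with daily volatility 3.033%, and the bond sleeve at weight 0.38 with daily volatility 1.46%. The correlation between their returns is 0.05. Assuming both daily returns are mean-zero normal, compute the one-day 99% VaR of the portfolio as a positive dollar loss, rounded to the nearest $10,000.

$1,850,000

σ_p² = 0.62²·3.033² + 0.38²·1.46² + 2·0.05·0.62·0.38·3.033·1.46 = 3.9483 (%²).
σ_p = √3.9483 = 1.987%.
At 99%, z = 2.326.
VaR = 2.326 × 1.987% = 4.622%; on $40,000,000 that is $1,848,800.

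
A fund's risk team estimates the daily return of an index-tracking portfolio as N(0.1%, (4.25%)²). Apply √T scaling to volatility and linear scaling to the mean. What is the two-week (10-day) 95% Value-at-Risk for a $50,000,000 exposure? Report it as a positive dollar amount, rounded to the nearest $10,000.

$10,550,000

At 95%, z = 1.645.
σ_{10d} = 4.25% × √10 = 13.440%; μ_{10d} = 10 × 0.1% = 1.000%.
VaR = −(1.000%) + 1.645 × 13.440% = 21.109%.
On $50,000,000: 0.21109 × $50,000,000 = $10,554,500.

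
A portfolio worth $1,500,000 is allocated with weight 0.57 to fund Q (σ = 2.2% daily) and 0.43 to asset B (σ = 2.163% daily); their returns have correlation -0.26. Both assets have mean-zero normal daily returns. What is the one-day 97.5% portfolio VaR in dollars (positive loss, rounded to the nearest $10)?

$39,780

σ_p² = 0.57²·2.2² + 0.43²·2.163² + 2·-0.26·0.57·0.43·2.2·2.163 = 1.8311 (%²).
σ_p = √1.8311 = 1.353%.
At 97.5%, z = 1.960.
VaR = 1.960 × 1.353% = 2.652%; on $1,500,000 that is $39,780.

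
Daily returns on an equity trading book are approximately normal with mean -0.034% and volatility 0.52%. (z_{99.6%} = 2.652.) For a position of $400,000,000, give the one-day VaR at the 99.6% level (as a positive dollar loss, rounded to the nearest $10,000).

$5,650,000

VaR = −μ + z·σ = −(-0.034%) + 2.652 × 0.52% = 1.413%.
On $400,000,000: 0.01413 × $400,000,000 = $5,652,000.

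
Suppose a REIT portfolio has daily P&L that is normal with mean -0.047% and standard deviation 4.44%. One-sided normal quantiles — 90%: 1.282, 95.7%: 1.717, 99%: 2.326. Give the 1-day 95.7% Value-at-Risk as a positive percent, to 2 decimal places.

7.67%

VaR = −μ + z·σ = −(-0.047%) + 1.717 × 4.44% = 7.670%.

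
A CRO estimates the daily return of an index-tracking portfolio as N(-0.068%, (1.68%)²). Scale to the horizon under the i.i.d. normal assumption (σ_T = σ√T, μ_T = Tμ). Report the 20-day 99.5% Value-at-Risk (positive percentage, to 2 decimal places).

20.71%

At 99.5%, z = 2.576.
σ_{20d} = 1.68% × √20 = 7.513%; μ_{20d} = 20 × -0.068% = -1.360%.
VaR = −(-1.360%) + 2.576 × 7.513% = 20.713%.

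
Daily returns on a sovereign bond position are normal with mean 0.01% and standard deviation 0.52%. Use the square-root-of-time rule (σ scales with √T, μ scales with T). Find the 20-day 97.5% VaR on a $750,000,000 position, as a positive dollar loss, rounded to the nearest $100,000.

At 97.5%, z = 1.960.
σ_{20d} = 0.52% × √20 = 2.326%; μ_{20d} = 20 × 0.01% = 0.200%.
VaR = −(0.200%) + 1.960 × 2.326% = 4.359%.
On $750,000,000: 0.04359 × $750,000,000 = $32,692,500.

$32,700,000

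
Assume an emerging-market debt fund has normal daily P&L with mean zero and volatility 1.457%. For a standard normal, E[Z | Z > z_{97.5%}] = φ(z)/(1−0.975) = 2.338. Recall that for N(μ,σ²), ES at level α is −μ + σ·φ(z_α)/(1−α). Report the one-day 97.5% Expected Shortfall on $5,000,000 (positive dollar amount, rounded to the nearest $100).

$170,300

ES = 1.457% × 2.338 = 3.406%.
On $5,000,000: 0.03406 × $5,000,000 = $170,300.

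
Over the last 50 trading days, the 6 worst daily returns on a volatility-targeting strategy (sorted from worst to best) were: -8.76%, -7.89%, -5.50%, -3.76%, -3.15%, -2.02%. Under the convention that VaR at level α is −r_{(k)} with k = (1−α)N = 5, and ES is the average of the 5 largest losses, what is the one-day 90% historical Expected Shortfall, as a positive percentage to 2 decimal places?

5.81%

The 5 worst returns sum to -29.06%.
ES = −(-29.06%) / 5 = 5.812% ≈ 5.81%.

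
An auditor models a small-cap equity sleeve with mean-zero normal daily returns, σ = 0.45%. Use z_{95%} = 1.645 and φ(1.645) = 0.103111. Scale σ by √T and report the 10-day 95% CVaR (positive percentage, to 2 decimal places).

σ_{10d} = 0.45% × √10 = 1.423%.
ES multiplier = φ(z)/(1−α) = 0.103111/0.05 = 2.062.
ES = 1.423% × 2.062 = 2.934%.

2.93%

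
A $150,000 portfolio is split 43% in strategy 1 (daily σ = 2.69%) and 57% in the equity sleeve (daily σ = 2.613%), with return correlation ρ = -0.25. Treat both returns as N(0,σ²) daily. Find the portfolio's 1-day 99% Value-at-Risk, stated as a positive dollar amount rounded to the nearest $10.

$5,730

σ_p² = 0.43²·2.69² + 0.57²·2.613² + 2·-0.25·0.43·0.57·2.69·2.613 = 2.6949 (%²).
σ_p = √2.6949 = 1.642%.
At 99%, z = 2.326.
VaR = 2.326 × 1.642% = 3.819%; on $150,000 that is $5,728.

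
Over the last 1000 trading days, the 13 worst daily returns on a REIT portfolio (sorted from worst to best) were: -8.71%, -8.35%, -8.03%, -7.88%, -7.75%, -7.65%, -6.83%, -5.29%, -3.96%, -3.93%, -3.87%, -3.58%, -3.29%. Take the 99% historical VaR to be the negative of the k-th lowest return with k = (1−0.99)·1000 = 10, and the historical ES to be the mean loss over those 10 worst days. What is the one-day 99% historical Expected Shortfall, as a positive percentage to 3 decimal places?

The 10 worst returns sum to -68.38%.
ES = −(-68.38%) / 10 = 6.838%.

6.838%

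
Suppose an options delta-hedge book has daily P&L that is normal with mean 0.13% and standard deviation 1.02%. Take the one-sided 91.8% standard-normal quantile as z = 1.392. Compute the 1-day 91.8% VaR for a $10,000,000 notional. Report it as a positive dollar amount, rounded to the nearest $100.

VaR = −μ + z·σ = −(0.13%) + 1.392 × 1.02% = 1.290%.
On $10,000,000: 0.01290 × $10,000,000 = $129,000.

$129,000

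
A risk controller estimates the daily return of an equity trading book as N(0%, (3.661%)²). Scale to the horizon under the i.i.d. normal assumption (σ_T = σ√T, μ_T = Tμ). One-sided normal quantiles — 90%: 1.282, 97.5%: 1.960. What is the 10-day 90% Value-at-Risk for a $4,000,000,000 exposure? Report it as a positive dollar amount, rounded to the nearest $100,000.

σ_{10d} = 3.661% × √10 = 11.577%.
VaR = 1.282 × 11.577% = 14.842%.
On $4,000,000,000: 0.14842 × $4,000,000,000 = $593,680,000.

$593,700,000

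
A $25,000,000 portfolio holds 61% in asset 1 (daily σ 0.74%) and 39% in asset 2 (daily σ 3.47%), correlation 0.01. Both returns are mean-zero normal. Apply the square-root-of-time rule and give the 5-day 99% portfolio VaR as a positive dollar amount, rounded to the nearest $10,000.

σ_p = √(0.61²·0.74² + 0.39²·3.47² + 2·0.01·0.61·0.39·0.74·3.47) = 1.431%.
σ_{5d} = 1.431% × √5 = 3.200%.
z(99%) = 2.326.
VaR = 2.326 × 3.200% = 7.443%; on $25,000,000 that is $1,860,750.

$1,860,000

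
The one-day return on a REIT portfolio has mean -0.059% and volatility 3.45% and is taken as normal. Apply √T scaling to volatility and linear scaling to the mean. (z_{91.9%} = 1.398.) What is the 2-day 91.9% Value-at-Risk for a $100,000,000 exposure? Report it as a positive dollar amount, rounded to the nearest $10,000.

σ_{2d} = 3.45% × √2 = 4.879%; μ_{2d} = 2 × -0.059% = -0.118%.
VaR = −(-0.118%) + 1.398 × 4.879% = 6.939%.
On $100,000,000: 0.06939 × $100,000,000 = $6,939,000.

$6,940,000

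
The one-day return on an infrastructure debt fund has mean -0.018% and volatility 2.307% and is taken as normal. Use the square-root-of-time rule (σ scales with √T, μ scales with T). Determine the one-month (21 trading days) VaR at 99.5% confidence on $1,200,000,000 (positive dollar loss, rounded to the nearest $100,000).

$331,300,000

At 99.5%, z = 2.576.
σ_{21d} = 2.307% × √21 = 10.572%; μ_{21d} = 21 × -0.018% = -0.378%.
VaR = −(-0.378%) + 2.576 × 10.572% = 27.611%.
On $1,200,000,000: 0.27611 × $1,200,000,000 = $331,332,000.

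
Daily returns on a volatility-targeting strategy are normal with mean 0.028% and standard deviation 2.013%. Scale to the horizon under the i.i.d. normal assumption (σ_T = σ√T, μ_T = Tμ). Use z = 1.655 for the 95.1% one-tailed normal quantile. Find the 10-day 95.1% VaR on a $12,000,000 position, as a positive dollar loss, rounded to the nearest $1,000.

$1,231,000

σ_{10d} = 2.013% × √10 = 6.366%; μ_{10d} = 10 × 0.028% = 0.280%.
VaR = −(0.280%) + 1.655 × 6.366% = 10.256%.
On $12,000,000: 0.10256 × $12,000,000 = $1,230,720.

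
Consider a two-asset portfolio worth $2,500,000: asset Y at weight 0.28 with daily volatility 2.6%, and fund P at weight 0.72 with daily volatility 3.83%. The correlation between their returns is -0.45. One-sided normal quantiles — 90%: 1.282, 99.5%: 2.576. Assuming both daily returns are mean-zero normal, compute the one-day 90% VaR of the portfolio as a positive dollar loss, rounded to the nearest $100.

σ_p² = 0.28²·2.6² + 0.72²·3.83² + 2·-0.45·0.28·0.72·2.6·3.83 = 6.3276 (%²).
σ_p = √6.3276 = 2.515%.
VaR = 1.282 × 2.515% = 3.224%; on $2,500,000 that is $80,600.

$80,600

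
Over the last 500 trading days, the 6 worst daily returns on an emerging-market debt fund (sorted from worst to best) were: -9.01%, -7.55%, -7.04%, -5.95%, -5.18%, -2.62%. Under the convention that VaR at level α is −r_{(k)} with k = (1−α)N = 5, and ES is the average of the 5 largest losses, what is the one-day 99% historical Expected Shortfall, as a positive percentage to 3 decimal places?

The 5 worst returns sum to -34.73%.
ES = −(-34.73%) / 5 = 6.946%.

6.946%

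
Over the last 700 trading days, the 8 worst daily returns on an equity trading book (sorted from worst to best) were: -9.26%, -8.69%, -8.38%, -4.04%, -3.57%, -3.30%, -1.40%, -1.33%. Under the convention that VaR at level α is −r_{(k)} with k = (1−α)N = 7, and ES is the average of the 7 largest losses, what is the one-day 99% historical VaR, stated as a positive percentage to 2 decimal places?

k = 7; the 7th lowest return is -1.40%, so VaR = 1.40%.

1.40%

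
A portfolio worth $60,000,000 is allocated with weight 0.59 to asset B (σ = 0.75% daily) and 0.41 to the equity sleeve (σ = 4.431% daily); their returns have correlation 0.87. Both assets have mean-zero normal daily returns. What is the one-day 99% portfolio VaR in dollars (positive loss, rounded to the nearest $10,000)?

σ_p² = 0.59²·0.75² + 0.41²·4.431² + 2·0.87·0.59·0.41·0.75·4.431 = 4.8950 (%²).
σ_p = √4.8950 = 2.212%.
At 99%, z = 2.326.
VaR = 2.326 × 2.212% = 5.145%; on $60,000,000 that is $3,087,000.

$3,090,000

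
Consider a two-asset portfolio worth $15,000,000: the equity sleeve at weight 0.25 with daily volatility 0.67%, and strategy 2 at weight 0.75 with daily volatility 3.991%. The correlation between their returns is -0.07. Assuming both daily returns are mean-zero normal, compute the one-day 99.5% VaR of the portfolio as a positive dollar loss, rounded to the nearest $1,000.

σ_p² = 0.25²·0.67² + 0.75²·3.991² + 2·-0.07·0.25·0.75·0.67·3.991 = 8.9174 (%²).
σ_p = √8.9174 = 2.986%.
At 99.5%, z = 2.576.
VaR = 2.576 × 2.986% = 7.692%; on $15,000,000 that is $1,153,800.

$1,154,000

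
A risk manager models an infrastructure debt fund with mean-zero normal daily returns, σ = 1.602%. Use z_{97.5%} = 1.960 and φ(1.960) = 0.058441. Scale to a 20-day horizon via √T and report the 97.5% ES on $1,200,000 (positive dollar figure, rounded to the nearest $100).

$201,000

σ_{20d} = 1.602% × √20 = 7.164%.
ES multiplier = φ(z)/(1−α) = 0.058441/0.025 = 2.338.
ES = 7.164% × 2.338 = 16.749%; on $1,200,000: $200,988.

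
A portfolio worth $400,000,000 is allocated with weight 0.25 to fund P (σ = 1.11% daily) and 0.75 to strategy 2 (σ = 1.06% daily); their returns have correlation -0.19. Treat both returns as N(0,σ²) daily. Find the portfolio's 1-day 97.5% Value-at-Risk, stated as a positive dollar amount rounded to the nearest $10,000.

$6,200,000

σ_p² = 0.25²·1.11² + 0.75²·1.06² + 2·-0.19·0.25·0.75·1.11·1.06 = 0.6252 (%²).
σ_p = √0.6252 = 0.791%.
At 97.5%, z = 1.960.
VaR = 1.960 × 0.791% = 1.550%; on $400,000,000 that is $6,200,000.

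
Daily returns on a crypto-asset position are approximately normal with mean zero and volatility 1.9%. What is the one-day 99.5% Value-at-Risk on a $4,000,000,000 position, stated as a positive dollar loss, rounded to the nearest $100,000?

$195,800,000

At 99.5% one-sided, z = 2.576.
VaR = z·σ = 2.576 × 1.9% = 4.894%.
On $4,000,000,000: 0.04894 × $4,000,000,000 = $195,760,000.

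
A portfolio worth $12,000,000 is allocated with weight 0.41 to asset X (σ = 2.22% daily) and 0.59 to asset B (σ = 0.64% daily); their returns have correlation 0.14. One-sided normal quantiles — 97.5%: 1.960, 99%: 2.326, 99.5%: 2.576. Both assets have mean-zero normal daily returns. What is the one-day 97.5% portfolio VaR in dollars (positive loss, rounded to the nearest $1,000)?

$243,000

σ_p² = 0.41²·2.22² + 0.59²·0.64² + 2·0.14·0.41·0.59·2.22·0.64 = 1.0673 (%²).
σ_p = √1.0673 = 1.033%.
VaR = 1.960 × 1.033% = 2.025%; on $12,000,000 that is $243,000.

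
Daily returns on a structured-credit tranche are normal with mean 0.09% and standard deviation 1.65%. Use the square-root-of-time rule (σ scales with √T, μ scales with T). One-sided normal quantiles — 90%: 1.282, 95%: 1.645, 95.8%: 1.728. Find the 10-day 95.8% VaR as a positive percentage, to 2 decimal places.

8.12%

σ_{10d} = 1.65% × √10 = 5.218%; μ_{10d} = 10 × 0.09% = 0.900%.
VaR = −(0.900%) + 1.728 × 5.218% = 8.117%.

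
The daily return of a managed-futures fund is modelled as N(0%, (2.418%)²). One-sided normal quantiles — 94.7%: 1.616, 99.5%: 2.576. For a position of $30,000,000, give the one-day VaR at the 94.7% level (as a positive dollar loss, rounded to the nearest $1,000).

VaR = z·σ = 1.616 × 2.418% = 3.907%.
On $30,000,000: 0.03907 × $30,000,000 = $1,172,100.

$1,172,000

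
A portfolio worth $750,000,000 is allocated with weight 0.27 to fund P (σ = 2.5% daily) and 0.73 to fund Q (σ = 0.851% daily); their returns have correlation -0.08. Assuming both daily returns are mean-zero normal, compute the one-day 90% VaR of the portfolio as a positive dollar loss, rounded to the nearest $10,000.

$8,460,000

σ_p² = 0.27²·2.5² + 0.73²·0.851² + 2·-0.08·0.27·0.73·2.5·0.851 = 0.7745 (%²).
σ_p = √0.7745 = 0.880%.
At 90%, z = 1.282.
VaR = 1.282 × 0.880% = 1.128%; on $750,000,000 that is $8,460,000.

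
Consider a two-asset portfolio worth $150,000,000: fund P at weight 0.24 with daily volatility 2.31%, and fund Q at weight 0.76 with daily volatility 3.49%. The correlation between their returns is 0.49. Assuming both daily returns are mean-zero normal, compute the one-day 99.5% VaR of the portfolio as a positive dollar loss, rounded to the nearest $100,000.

σ_p² = 0.24²·2.31² + 0.76²·3.49² + 2·0.49·0.24·0.76·2.31·3.49 = 8.7837 (%²).
σ_p = √8.7837 = 2.964%.
At 99.5%, z = 2.576.
VaR = 2.576 × 2.964% = 7.635%; on $150,000,000 that is $11,452,500.

$11,500,000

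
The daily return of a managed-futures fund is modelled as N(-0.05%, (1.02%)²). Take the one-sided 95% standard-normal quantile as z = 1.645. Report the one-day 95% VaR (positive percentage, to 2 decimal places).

VaR = −μ + z·σ = −(-0.05%) + 1.645 × 1.02% = 1.728%.

1.73%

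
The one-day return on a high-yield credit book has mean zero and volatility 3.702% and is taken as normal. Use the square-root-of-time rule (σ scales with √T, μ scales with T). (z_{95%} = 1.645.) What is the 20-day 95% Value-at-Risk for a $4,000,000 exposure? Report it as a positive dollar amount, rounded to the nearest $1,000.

σ_{20d} = 3.702% × √20 = 16.556%.
VaR = 1.645 × 16.556% = 27.235%.
On $4,000,000: 0.27235 × $4,000,000 = $1,089,400.

$1,089,000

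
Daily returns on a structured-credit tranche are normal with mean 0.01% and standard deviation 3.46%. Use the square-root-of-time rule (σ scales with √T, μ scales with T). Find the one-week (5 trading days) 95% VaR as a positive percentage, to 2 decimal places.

12.68%

At 95%, z = 1.645.
σ_{5d} = 3.46% × √5 = 7.737%; μ_{5d} = 5 × 0.01% = 0.050%.
VaR = −(0.050%) + 1.645 × 7.737% = 12.677%.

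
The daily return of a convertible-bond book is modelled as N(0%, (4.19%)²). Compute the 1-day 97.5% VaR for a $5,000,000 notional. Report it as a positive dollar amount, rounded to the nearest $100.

$410,600

At 97.5% one-sided, z = 1.960.
VaR = z·σ = 1.960 × 4.19% = 8.212%.
On $5,000,000: 0.08212 × $5,000,000 = $410,600.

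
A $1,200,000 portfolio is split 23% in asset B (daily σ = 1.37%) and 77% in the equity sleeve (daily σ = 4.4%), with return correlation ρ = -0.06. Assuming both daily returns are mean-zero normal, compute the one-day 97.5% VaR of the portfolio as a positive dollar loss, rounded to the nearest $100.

$79,600

σ_p² = 0.23²·1.37² + 0.77²·4.4² + 2·-0.06·0.23·0.77·1.37·4.4 = 11.4497 (%²).
σ_p = √11.4497 = 3.384%.
At 97.5%, z = 1.960.
VaR = 1.960 × 3.384% = 6.633%; on $1,200,000 that is $79,596.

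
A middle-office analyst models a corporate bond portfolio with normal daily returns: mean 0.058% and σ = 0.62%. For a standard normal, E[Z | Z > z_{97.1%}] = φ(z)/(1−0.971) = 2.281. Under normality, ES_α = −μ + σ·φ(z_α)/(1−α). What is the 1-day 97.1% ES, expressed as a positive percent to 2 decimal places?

1.36%

ES = −(0.058%) + 0.62% × 2.281 = 1.356%.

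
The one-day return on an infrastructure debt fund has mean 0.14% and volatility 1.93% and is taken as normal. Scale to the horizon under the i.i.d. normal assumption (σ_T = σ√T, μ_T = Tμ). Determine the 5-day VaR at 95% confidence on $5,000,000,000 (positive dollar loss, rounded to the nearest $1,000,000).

$320,000,000

At 95%, z = 1.645.
σ_{5d} = 1.93% × √5 = 4.316%; μ_{5d} = 5 × 0.14% = 0.700%.
VaR = −(0.700%) + 1.645 × 4.316% = 6.400%.
On $5,000,000,000: 0.06400 × $5,000,000,000 = $320,000,000.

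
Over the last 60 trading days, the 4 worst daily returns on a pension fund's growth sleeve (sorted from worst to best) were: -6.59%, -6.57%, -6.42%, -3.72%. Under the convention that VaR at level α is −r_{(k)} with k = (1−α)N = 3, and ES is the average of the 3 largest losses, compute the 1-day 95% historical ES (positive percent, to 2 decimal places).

The 3 worst returns sum to -19.58%.
ES = −(-19.58%) / 3 = 6.5266…% ≈ 6.53%.

6.53%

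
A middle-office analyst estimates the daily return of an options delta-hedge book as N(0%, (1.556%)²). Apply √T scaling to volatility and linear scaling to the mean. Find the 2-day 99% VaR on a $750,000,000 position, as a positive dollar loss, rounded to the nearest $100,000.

$38,400,000

At 99%, z = 2.326.
σ_{2d} = 1.556% × √2 = 2.201%.
VaR = 2.326 × 2.201% = 5.120%.
On $750,000,000: 0.05120 × $750,000,000 = $38,400,000.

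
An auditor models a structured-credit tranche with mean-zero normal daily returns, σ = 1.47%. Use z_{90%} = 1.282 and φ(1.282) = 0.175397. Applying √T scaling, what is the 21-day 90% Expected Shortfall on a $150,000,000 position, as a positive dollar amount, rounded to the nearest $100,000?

σ_{21d} = 1.47% × √21 = 6.736%.
ES multiplier = φ(z)/(1−α) = 0.175397/0.1 = 1.754.
ES = 6.736% × 1.754 = 11.815%; on $150,000,000: $17,722,500.

$17,700,000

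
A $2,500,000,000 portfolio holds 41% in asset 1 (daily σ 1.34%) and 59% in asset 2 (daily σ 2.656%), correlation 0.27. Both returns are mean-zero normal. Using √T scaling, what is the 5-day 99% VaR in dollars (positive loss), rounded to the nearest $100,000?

σ_p = √(0.41²·1.34² + 0.59²·2.656² + 2·0.27·0.41·0.59·1.34·2.656) = 1.795%.
σ_{5d} = 1.795% × √5 = 4.014%.
z(99%) = 2.326.
VaR = 2.326 × 4.014% = 9.337%; on $2,500,000,000 that is $233,425,000.

$233,400,000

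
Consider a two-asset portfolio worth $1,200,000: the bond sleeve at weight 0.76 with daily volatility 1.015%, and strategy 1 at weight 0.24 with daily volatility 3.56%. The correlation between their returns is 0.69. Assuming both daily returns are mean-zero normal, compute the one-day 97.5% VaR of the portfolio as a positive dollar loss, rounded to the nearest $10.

$35,160

σ_p² = 0.76²·1.015² + 0.24²·3.56² + 2·0.69·0.76·0.24·1.015·3.56 = 2.2346 (%²).
σ_p = √2.2346 = 1.495%.
At 97.5%, z = 1.960.
VaR = 1.960 × 1.495% = 2.930%; on $1,200,000 that is $35,160.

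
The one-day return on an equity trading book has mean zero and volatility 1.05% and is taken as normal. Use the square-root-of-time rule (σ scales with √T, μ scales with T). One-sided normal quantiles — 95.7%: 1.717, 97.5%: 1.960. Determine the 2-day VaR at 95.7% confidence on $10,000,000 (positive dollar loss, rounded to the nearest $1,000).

$255,000

σ_{2d} = 1.05% × √2 = 1.485%.
VaR = 1.717 × 1.485% = 2.550%.
On $10,000,000: 0.02550 × $10,000,000 = $255,000.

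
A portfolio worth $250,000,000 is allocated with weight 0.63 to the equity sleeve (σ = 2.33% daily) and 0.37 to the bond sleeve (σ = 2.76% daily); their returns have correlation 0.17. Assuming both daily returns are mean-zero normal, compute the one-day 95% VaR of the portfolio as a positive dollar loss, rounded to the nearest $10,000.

$7,920,000

σ_p² = 0.63²·2.33² + 0.37²·2.76² + 2·0.17·0.63·0.37·2.33·2.76 = 3.7072 (%²).
σ_p = √3.7072 = 1.925%.
At 95%, z = 1.645.
VaR = 1.645 × 1.925% = 3.167%; on $250,000,000 that is $7,917,500.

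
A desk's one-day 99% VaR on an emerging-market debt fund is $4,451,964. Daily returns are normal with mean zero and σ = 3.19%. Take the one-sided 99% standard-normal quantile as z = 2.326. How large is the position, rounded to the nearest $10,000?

$60,000,000

VaR as a fraction of value: z·σ = 2.326 × 3.19% = 7.41994%.
Position = $4,451,964 / 0.0741994 = $60,000,000.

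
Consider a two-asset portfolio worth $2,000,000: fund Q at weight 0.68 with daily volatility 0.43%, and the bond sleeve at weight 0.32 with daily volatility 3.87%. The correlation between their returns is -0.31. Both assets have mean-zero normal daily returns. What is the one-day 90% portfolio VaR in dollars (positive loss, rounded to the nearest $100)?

σ_p² = 0.68²·0.43² + 0.32²·3.87² + 2·-0.31·0.68·0.32·0.43·3.87 = 1.3946 (%²).
σ_p = √1.3946 = 1.181%.
At 90%, z = 1.282.
VaR = 1.282 × 1.181% = 1.514%; on $2,000,000 that is $30,280.

$30,300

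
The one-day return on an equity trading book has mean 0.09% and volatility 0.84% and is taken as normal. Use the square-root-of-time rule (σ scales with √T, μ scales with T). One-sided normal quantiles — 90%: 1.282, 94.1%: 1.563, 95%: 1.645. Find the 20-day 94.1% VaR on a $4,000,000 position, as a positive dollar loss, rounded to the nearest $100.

σ_{20d} = 0.84% × √20 = 3.757%; μ_{20d} = 20 × 0.09% = 1.800%.
VaR = −(1.800%) + 1.563 × 3.757% = 4.072%.
On $4,000,000: 0.04072 × $4,000,000 = $162,880.

$162,900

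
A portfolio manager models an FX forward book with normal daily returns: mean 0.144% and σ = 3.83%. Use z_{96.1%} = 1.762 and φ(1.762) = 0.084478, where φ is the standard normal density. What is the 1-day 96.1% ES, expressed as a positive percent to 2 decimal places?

Tail multiplier: φ(z)/(1−α) = 0.084478 / 0.039 = 2.166.
ES = −(0.144%) + 3.83% × 2.166 = 8.152%.

8.15%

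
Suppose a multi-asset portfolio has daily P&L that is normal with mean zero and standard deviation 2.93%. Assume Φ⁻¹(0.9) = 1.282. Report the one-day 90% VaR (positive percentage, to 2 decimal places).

VaR = z·σ = 1.282 × 2.93% = 3.756%.

3.76%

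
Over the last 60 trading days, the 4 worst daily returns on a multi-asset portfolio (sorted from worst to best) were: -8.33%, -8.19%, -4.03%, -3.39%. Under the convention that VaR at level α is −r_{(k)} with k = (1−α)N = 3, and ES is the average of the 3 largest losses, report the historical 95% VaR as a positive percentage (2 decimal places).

4.03%

k = 3; the 3rd lowest return is -4.03%, so VaR = 4.03%.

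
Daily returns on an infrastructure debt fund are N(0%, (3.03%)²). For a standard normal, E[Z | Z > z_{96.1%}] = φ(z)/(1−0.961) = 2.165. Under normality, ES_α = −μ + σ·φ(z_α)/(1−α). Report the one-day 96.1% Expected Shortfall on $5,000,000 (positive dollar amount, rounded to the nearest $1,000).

$328,000

ES = 3.03% × 2.165 = 6.560%.
On $5,000,000: 0.06560 × $5,000,000 = $328,000.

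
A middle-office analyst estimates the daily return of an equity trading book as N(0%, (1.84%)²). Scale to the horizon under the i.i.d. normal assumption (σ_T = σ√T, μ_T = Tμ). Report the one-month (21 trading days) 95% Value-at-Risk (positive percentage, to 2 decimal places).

At 95%, z = 1.645.
σ_{21d} = 1.84% × √21 = 8.432%.
VaR = 1.645 × 8.432% = 13.871%.

13.87%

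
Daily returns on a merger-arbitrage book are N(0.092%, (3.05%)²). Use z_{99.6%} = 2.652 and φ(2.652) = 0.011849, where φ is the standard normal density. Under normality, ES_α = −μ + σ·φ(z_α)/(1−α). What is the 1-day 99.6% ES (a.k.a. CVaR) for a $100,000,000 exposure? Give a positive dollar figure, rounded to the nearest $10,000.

$8,940,000

Tail multiplier: φ(z)/(1−α) = 0.011849 / 0.004 = 2.962.
ES = −(0.092%) + 3.05% × 2.962 = 8.942%.
On $100,000,000: 0.08942 × $100,000,000 = $8,942,000.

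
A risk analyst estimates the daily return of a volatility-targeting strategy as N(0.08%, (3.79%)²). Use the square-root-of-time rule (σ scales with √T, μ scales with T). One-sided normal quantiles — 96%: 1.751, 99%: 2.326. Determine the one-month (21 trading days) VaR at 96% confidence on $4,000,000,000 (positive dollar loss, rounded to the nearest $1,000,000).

$1,149,000,000

σ_{21d} = 3.79% × √21 = 17.368%; μ_{21d} = 21 × 0.08% = 1.680%.
VaR = −(1.680%) + 1.751 × 17.368% = 28.731%.
On $4,000,000,000: 0.28731 × $4,000,000,000 = $1,149,240,000.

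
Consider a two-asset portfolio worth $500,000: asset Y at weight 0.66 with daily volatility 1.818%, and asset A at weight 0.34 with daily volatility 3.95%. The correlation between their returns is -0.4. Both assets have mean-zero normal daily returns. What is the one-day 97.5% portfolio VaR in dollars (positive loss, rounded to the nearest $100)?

$13,700

σ_p² = 0.66²·1.818² + 0.34²·3.95² + 2·-0.4·0.66·0.34·1.818·3.95 = 1.9542 (%²).
σ_p = √1.9542 = 1.398%.
At 97.5%, z = 1.960.
VaR = 1.960 × 1.398% = 2.740%; on $500,000 that is $13,700.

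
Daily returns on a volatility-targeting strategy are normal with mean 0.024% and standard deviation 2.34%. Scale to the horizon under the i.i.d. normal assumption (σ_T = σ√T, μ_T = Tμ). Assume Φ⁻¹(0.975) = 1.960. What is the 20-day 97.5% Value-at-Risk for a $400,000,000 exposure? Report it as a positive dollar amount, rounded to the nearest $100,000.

$80,100,000

σ_{20d} = 2.34% × √20 = 10.465%; μ_{20d} = 20 × 0.024% = 0.480%.
VaR = −(0.480%) + 1.960 × 10.465% = 20.031%.
On $400,000,000: 0.20031 × $400,000,000 = $80,124,000.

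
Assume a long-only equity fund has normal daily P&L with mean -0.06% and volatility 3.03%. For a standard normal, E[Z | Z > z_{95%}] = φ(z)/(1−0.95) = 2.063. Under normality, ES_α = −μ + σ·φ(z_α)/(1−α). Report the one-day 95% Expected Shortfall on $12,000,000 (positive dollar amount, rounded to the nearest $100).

$757,300

ES = −(-0.06%) + 3.03% × 2.063 = 6.311%.
On $12,000,000: 0.06311 × $12,000,000 = $757,320.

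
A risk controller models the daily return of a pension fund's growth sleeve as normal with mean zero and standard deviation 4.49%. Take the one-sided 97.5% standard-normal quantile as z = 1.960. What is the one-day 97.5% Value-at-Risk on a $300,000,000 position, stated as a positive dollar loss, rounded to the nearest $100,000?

$26,400,000

VaR = z·σ = 1.960 × 4.49% = 8.800%.
On $300,000,000: 0.08800 × $300,000,000 = $26,400,000.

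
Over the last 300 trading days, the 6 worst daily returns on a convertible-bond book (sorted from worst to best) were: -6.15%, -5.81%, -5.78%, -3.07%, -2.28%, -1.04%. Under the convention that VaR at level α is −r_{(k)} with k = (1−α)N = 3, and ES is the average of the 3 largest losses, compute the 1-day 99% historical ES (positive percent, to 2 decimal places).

5.91%

The 3 worst returns sum to -17.74%.
ES = −(-17.74%) / 3 = 5.9133…% ≈ 5.91%.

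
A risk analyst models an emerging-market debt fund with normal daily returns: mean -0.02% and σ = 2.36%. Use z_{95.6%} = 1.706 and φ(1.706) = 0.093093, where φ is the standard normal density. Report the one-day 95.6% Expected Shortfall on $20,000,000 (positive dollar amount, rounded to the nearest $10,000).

Tail multiplier: φ(z)/(1−α) = 0.093093 / 0.044 = 2.116.
ES = −(-0.02%) + 2.36% × 2.116 = 5.014%.
On $20,000,000: 0.05014 × $20,000,000 = $1,002,800.

$1,000,000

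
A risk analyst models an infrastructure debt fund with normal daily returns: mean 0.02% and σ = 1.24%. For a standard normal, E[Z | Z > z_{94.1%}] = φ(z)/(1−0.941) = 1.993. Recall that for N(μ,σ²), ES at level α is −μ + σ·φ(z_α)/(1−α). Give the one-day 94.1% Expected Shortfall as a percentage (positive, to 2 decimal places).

ES = −(0.02%) + 1.24% × 1.993 = 2.451%.

2.45%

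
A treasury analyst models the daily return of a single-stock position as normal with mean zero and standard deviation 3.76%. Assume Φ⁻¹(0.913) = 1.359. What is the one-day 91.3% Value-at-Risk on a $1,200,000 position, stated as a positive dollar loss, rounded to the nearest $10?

VaR = z·σ = 1.359 × 3.76% = 5.110%.
On $1,200,000: 0.05110 × $1,200,000 = $61,320.

$61,320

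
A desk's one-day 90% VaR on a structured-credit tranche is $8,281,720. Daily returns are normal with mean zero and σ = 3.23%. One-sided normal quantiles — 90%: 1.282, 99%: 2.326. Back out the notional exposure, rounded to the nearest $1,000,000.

$200,000,000

VaR as a fraction of value: z·σ = 1.282 × 3.23% = 4.14086%.
Position = $8,281,720 / 0.0414086 = $200,000,000.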